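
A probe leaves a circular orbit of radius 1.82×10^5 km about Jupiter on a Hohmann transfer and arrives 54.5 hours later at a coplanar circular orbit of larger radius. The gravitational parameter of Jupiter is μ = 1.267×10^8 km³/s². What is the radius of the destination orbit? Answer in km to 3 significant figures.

Transfer time t = 54.5 hours = 1.962×10^5 s, and t = π√(a_t³/μ).
So a_t = (μ t²/π²)^(1/3) = (1.267×10^8 × (1.962×10^5)² / π²)^(1/3) = 7.9060×10^5 km.
Since a_t = (r₁ + r₂)/2, r₂ = 2a_t − r₁ = 2×7.9060×10^5 − 1.820×10^5 = 1.3992×10^6 km.

r₂ = 1.40×10^6 km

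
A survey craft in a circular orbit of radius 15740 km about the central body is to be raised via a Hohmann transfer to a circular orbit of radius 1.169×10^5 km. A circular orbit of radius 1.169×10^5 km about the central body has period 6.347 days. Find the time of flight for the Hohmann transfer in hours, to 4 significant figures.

From Kepler's third law T² = 4π²r³/μ at r = 1.169×10^5 km, T = 6.347 days = 6.347 × 86400 s = 5.483808×10^5 s: μ = 4π²r³/T² = 2.09719×10^5 km³/s².
The Hohmann ellipse has a_t = (r₁ + r₂)/2 = 66320 km.
Half the transfer-orbit period gives t = π√(a_t³/μ) = 1.17165×10^5 s.
Converting: 1.17165×10^5 s ÷ 3600 s/hour = 32.55 hours.

t = 32.55 hours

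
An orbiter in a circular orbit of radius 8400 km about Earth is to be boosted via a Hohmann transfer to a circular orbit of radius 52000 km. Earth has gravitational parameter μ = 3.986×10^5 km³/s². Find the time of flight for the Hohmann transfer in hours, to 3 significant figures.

t = 7.25 hours

The Hohmann ellipse has a_t = (r₁ + r₂)/2 = 30200 km.
Transfer time t = π√(a_t³/μ) = π√((30200)³ / 3.986×10^5) = 26115 s.
Converting: 26115 s ÷ 3600 s/hour = 7.25 hours.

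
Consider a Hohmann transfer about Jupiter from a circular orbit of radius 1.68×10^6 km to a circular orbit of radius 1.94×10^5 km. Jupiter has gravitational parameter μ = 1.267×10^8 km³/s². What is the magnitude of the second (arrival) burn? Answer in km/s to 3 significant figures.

Δv₂ = 8.66 km/s

The Hohmann ellipse has a_t = (r₁ + r₂)/2 = 9.370×10^5 km.
On the circular orbit at r = 1.940×10^5 km, v_c = √(μ/r) = 25.5557 km/s.
Transfer-orbit speed at the same r (vis-viva, a = a_t): v_t = √[μ(2/r − 1/a_t)] = 34.2194 km/s.
Δv₂ = |v_t − v_c| = |34.2194 − 25.5557| = 8.664 km/s.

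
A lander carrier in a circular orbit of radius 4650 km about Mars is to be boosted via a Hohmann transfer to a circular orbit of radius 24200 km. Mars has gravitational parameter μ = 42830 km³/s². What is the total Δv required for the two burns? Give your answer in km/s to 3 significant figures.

Δv = 1.47 km/s

Semi-major axis of the transfer orbit: a_t = (4650 + 24200)/2 = 14425 km.
Circular speed at r₁: v₁ = √(μ/r₁) = √(42830/4650) = 3.035 km/s.
On the transfer ellipse at r₁, vis-viva gives v_p = √[μ(2/r₁ − 1/a_t)] = 3.931 km/s.
First burn Δv₁ = |v_p − v₁| = 0.8960 km/s.
Circular speed at r₂: v₂ = √(μ/r₂) = 1.33035 km/s.
Transfer-orbit speed at r₂: v_a = √[μ(2/r₂ − 1/a_t)] = 0.755327 km/s.
Second burn Δv₂ = |v₂ − v_a| = 0.5750 km/s.
Total Δv = Δv₁ + Δv₂ = 1.471 km/s.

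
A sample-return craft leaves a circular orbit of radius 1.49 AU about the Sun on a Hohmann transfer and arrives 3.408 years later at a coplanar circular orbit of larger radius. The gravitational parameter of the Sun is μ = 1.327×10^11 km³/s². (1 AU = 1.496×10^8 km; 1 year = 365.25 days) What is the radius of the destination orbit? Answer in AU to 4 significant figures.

In km: r₁ = 1.49 × 1.496×10^8 = 2.22904×10^8 km.
Transfer time t = 3.408 years × 365.25 × 86400 s = 1.075483008×10^8 s, and t = π√(a_t³/μ).
So a_t = (μ t²/π²)^(1/3) = (1.327×10^11 × (1.075483008×10^8)² / π²)^(1/3) = 5.3777×10^8 km.
Since a_t = (r₁ + r₂)/2, r₂ = 2a_t − r₁ = 2×5.3777×10^8 − 2.22904×10^8 = 8.52636×10^8 km.
In AU: r₂ = 8.52636×10^8 / 1.496×10^8 = 5.699 AU.

r₂ = 5.699 AU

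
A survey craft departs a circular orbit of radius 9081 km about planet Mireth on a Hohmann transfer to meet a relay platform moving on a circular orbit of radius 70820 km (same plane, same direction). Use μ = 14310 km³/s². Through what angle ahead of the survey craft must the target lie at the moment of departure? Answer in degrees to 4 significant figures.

The Hohmann ellipse has a_t = (r₁ + r₂)/2 = 39950.5 km.
The half-period of the transfer ellipse is t = π√(a_t³/μ) = 2.097×10^5 s.
Target angular speed ω₂ = √(μ/r₂³) = 6.347×10^-6 rad/s.
Angle swept by the target during transfer: ω₂·t = 1.331 rad = 76.26°.
The survey craft traverses 180° on the transfer ellipse, so the target must lead by 180° − 76.26° = 103.7°.

φ = 103.7°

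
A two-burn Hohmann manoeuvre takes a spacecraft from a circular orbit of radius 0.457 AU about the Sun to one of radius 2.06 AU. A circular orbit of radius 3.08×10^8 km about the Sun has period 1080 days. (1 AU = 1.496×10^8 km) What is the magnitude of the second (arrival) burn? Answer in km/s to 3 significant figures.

From Kepler's third law T² = 4π²r³/μ at r = 3.08×10^8 km, T = 1080 days = 1080 × 86400 s = 9.3312×10^7 s: μ = 4π²r³/T² = 1.32476×10^11 km³/s².
In km: r₁ = 0.457 × 1.496×10^8 = 6.83672×10^7 km; r₂ = 2.06 × 1.496×10^8 = 3.08176×10^8 km.
The Hohmann ellipse has a_t = (r₁ + r₂)/2 = 1.882716×10^8 km.
On the circular orbit at r = 3.08176×10^8 km, v_c = √(μ/r) = 20.733 km/s.
Vis-viva on the transfer ellipse at r = 3.08176×10^8 km gives v_t = √[μ(2/r − 1/a_t)] = 12.494 km/s.
Δv₂ = |v_t − v_c| = |12.494 − 20.733| = 8.239 km/s.

Δv₂ = 8.24 km/s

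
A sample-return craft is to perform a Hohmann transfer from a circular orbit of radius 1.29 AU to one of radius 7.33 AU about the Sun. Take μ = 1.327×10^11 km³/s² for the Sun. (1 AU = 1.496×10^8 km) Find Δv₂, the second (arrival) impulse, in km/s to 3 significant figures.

Δv₂ = 4.98 km/s

In km: r₁ = 1.29 × 1.496×10^8 = 1.92984×10^8 km; r₂ = 7.33 × 1.496×10^8 = 1.096568×10^9 km.
Transfer-ellipse semi-major axis a_t = (r₁ + r₂)/2 = (1.92984×10^8 + 1.096568×10^9)/2 = 6.44776×10^8 km.
Circular speed at r = 1.096568×10^9 km: v_c = √(μ/r) = 11.00 km/s.
Transfer-orbit speed at the same r (vis-viva, a = a_t): v_t = √[μ(2/r − 1/a_t)] = 6.018 km/s.
Δv₂ = |v_t − v_c| = |6.018 − 11.00| = 4.982 km/s.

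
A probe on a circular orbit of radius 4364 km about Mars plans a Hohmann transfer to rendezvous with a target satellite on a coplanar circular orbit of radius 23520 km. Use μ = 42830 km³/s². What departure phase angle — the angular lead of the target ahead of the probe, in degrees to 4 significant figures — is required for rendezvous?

φ = 97.85°

The Hohmann ellipse has a_t = (r₁ + r₂)/2 = 13942 km.
The half-period of the transfer ellipse is t = π√(a_t³/μ) = 24990 s.
The target's mean motion on its circular orbit is ω₂ = √(μ/r₂³) = 5.7374×10^-5 rad/s.
Angle swept by the target during transfer: ω₂·t = 1.4338 rad = 82.15°.
The probe traverses 180° on the transfer ellipse, so the target must lead by 180° − 82.15° = 97.85°.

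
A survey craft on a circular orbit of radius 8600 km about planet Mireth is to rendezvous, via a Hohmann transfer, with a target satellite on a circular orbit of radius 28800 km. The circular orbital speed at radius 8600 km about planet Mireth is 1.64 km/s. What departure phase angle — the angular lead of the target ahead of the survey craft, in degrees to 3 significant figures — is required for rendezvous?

From the circular-orbit relation v² = μ/r at r = 8600 km: μ = v²r = (1.64)² × 8600 = 23130.6 km³/s².
Semi-major axis of the transfer orbit: a_t = (8600 + 28800)/2 = 18700 km.
The half-period of the transfer ellipse is t = π√(a_t³/μ) = 52823 s.
The target's mean motion on its circular orbit is ω₂ = √(μ/r₂³) = 3.1117×10^-5 rad/s.
Angle swept by the target during transfer: ω₂·t = 1.6437 rad = 94.18°.
Arrival is 180° from departure on the ellipse, so φ = 180° − 94.18° = 85.8°.

φ = 85.8°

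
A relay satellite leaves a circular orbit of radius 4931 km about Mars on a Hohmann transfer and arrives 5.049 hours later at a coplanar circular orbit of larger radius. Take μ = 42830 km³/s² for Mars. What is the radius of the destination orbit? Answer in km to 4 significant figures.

Transfer time t = 5.049 hours = 18176.4 s, and t = π√(a_t³/μ).
So a_t = (μ t²/π²)^(1/3) = (42830 × (18176.4)² / π²)^(1/3) = 11276 km.
Since a_t = (r₁ + r₂)/2, r₂ = 2a_t − r₁ = 2×11276 − 4931 = 17621 km.

r₂ = 17620 km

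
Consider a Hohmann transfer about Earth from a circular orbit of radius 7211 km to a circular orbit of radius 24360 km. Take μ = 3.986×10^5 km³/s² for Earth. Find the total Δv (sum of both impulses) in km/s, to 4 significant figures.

Δv = 3.112 km/s

Semi-major axis of the transfer orbit: a_t = (7211 + 24360)/2 = 15785.5 km.
At r₁ the circular-orbit speed is v₁ = √(μ/r₁) = 7.435 km/s.
Transfer-orbit speed at r₁ (vis-viva): v_p = √[μ(2/r₁ − 1/a_t)] = 9.236 km/s.
First burn Δv₁ = |v_p − v₁| = 1.801 km/s.
At r₂, v₂ = √(μ/r₂) = 4.045 km/s.
Transfer-orbit speed at r₂: v_a = √[μ(2/r₂ − 1/a_t)] = 2.734 km/s.
Second burn Δv₂ = |v₂ − v_a| = 1.311 km/s.
Total Δv = Δv₁ + Δv₂ = 3.112 km/s.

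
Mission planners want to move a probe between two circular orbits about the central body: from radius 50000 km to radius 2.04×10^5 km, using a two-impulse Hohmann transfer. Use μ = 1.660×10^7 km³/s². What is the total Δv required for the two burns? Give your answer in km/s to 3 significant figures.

Δv = 8.23 km/s

Transfer-ellipse semi-major axis a_t = (r₁ + r₂)/2 = (50000 + 2.040×10^5)/2 = 1.270×10^5 km.
Circular speed at r₁: v₁ = √(μ/r₁) = √(1.660×10^7/50000) = 18.221 km/s.
On the transfer ellipse at r₁, vis-viva equation gives v_p = √[μ(2/r₁ − 1/a_t)] = 23.093 km/s.
First burn Δv₁ = |v_p − v₁| = 4.872 km/s.
At r₂, v₂ = √(μ/r₂) = 9.021 km/s.
Transfer-orbit speed at r₂: v_a = √[μ(2/r₂ − 1/a_t)] = 5.660 km/s.
Second burn Δv₂ = |v₂ − v_a| = 3.361 km/s.
Δv = Δv₁ + Δv₂ = 4.872 + 3.361 = 8.233 km/s.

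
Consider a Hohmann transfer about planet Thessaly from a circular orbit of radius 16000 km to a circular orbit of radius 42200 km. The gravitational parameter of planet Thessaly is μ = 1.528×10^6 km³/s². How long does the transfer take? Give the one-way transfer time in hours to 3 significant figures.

t = 3.50 hours

The Hohmann ellipse has a_t = (r₁ + r₂)/2 = 29100 km.
Half the transfer-orbit period gives t = π√(a_t³/μ) = 12616 s.
Converting: 12616 s ÷ 3600 s/hour = 3.50 hours.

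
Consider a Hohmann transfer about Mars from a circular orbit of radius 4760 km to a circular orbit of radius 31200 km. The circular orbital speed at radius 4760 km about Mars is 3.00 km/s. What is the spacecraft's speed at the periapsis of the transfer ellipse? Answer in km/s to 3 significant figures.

v = 3.95 km/s

From the circular-orbit relation v² = μ/r at r = 4760 km: μ = v²r = (3.00)² × 4760 = 42840.0 km³/s².
Transfer-ellipse semi-major axis a_t = (r₁ + r₂)/2 = (4760 + 31200)/2 = 17980 km.
The periapsis of the transfer ellipse is at r = 4760 km.
Vis-viva: v = √[μ(2/r − 1/a_t)] = √[42840.0 × (2/4760 − 1/17980)] = 3.952 km/s.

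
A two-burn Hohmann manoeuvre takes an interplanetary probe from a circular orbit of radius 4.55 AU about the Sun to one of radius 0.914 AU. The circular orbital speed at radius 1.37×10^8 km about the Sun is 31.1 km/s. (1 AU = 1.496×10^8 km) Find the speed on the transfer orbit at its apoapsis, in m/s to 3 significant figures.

From the circular-orbit relation v² = μ/r at r = 1.37×10^8 km: μ = v²r = (31.1)² × 1.37×10^8 = 1.32508×10^11 km³/s².
In km: r₁ = 4.55 × 1.496×10^8 = 6.8068×10^8 km; r₂ = 0.914 × 1.496×10^8 = 1.367344×10^8 km.
The Hohmann ellipse has a_t = (r₁ + r₂)/2 = 4.087072×10^8 km.
At apoapsis, r = 6.8068×10^8 km.
From the vis-viva equation, v = √[μ(2/r − 1/a_t)] = 8.070 km/s.

v = 8070 m/s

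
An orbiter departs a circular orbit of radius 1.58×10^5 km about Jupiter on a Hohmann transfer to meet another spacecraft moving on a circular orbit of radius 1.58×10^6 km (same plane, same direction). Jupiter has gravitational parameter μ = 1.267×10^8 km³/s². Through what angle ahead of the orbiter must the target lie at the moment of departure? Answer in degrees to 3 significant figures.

Transfer-ellipse semi-major axis a_t = (r₁ + r₂)/2 = (1.580×10^5 + 1.580×10^6)/2 = 8.690×10^5 km.
The half-period of the transfer ellipse is t = π√(a_t³/μ) = 2.2610×10^5 s.
The target's mean motion on its circular orbit is ω₂ = √(μ/r₂³) = 5.6676×10^-6 rad/s.
Angle swept by the target during transfer: ω₂·t = 1.2814 rad = 73.42°.
The orbiter traverses 180° on the transfer ellipse, so the target must lead by 180° − 73.42° = 107°.

φ = 107°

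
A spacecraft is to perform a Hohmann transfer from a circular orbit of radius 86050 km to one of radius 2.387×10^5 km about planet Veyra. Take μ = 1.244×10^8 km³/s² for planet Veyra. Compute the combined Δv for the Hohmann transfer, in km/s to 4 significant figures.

The Hohmann ellipse has a_t = (r₁ + r₂)/2 = 1.62375×10^5 km.
Circular speed at r₁: v₁ = √(μ/r₁) = √(1.244×10^8/86050) = 38.022 km/s.
Transfer-orbit speed at r₁ (vis-viva): v_p = √[μ(2/r₁ − 1/a_t)] = 46.100 km/s.
First burn Δv₁ = |v_p − v₁| = 8.078 km/s.
At r₂, v₂ = √(μ/r₂) = 22.83 km/s.
Transfer-orbit speed at r₂: v_a = √[μ(2/r₂ − 1/a_t)] = 16.62 km/s.
Second burn Δv₂ = |v₂ − v_a| = 6.210 km/s.
Δv = Δv₁ + Δv₂ = 8.078 + 6.210 = 14.29 km/s.

Δv = 14.29 km/s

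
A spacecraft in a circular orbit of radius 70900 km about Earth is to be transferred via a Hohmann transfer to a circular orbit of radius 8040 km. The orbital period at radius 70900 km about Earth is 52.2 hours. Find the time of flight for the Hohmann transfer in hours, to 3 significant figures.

From Kepler's third law T² = 4π²r³/μ at r = 70900 km, T = 52.2 hours = 52.2 × 3600 s = 1.8792×10^5 s: μ = 4π²r³/T² = 3.98430×10^5 km³/s².
Transfer-ellipse semi-major axis a_t = (r₁ + r₂)/2 = (70900 + 8040)/2 = 39470 km.
Transfer time t = π√(a_t³/μ) = π√((39470)³ / 3.98430×10^5) = 39030 s.
Converting: 39030 s ÷ 3600 s/hour = 10.8 hours.

t = 10.8 hours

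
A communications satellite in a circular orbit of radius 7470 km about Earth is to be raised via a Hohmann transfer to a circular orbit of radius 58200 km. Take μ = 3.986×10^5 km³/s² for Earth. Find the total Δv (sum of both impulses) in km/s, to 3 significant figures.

Δv = 3.79 km/s

Semi-major axis of the transfer orbit: a_t = (7470 + 58200)/2 = 32835 km.
At r₁ the circular-orbit speed is v₁ = √(μ/r₁) = 7.305 km/s.
Transfer-orbit speed at r₁ (v² = μ(2/r − 1/a)): v_p = √[μ(2/r₁ − 1/a_t)] = 9.725 km/s.
First burn Δv₁ = |v_p − v₁| = 2.420 km/s.
Circular speed at r₂: v₂ = √(μ/r₂) = 2.617 km/s.
Transfer-orbit speed at r₂: v_a = √[μ(2/r₂ − 1/a_t)] = 1.248 km/s.
Second burn Δv₂ = |v₂ − v_a| = 1.369 km/s.
Δv = Δv₁ + Δv₂ = 2.420 + 1.369 = 3.789 km/s.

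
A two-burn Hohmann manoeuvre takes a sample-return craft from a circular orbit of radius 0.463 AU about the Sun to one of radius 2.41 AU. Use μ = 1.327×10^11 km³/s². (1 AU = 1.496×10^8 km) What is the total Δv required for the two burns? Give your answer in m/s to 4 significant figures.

In km: r₁ = 0.463 × 1.496×10^8 = 6.92648×10^7 km; r₂ = 2.41 × 1.496×10^8 = 3.60536×10^8 km.
The Hohmann ellipse has a_t = (r₁ + r₂)/2 = 2.149004×10^8 km.
At r₁ the circular-orbit speed is v₁ = √(μ/r₁) = 43.7703 km/s.
Transfer-orbit speed at r₁ (v² = μ(2/r − 1/a)): v_p = √[μ(2/r₁ − 1/a_t)] = 56.6937 km/s.
First burn Δv₁ = |v_p − v₁| = 12.923 km/s.
At r₂, v₂ = √(μ/r₂) = 19.1850 km/s.
Transfer-orbit speed at r₂: v_a = √[μ(2/r₂ − 1/a_t)] = 10.8918 km/s.
Second burn Δv₂ = |v₂ − v_a| = 8.2932 km/s.
Δv = Δv₁ + Δv₂ = 12.923 + 8.2932 = 21.22 km/s.

Δv = 21220 m/s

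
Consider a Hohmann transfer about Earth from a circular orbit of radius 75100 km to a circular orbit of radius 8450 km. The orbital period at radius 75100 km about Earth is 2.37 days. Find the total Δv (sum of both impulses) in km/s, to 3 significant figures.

From Kepler's third law T² = 4π²r³/μ at r = 75100 km, T = 2.37 days = 2.37 × 86400 s = 2.04768×10^5 s: μ = 4π²r³/T² = 3.98800×10^5 km³/s².
Transfer-ellipse semi-major axis a_t = (r₁ + r₂)/2 = (75100 + 8450)/2 = 41775 km.
At r₁ the circular-orbit speed is v₁ = √(μ/r₁) = 2.304 km/s.
On the transfer ellipse at r₁, v² = μ(2/r − 1/a) gives v_a = √[μ(2/r₁ − 1/a_t)] = 1.036 km/s.
First burn Δv₁ = |v_a − v₁| = 1.268 km/s.
Circular speed at r₂: v₂ = √(μ/r₂) = 6.870 km/s.
Transfer-orbit speed at r₂: v_p = √[μ(2/r₂ − 1/a_t)] = 9.211 km/s.
Second burn Δv₂ = |v₂ − v_p| = 2.341 km/s.
Total Δv = Δv₁ + Δv₂ = 3.609 km/s.

Δv = 3.61 km/s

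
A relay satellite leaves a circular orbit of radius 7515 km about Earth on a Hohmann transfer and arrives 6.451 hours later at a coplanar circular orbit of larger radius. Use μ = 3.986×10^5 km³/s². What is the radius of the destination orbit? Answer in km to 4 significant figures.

r₂ = 48340 km

Transfer time t = 6.451 hours = 23223.6 s, and t = π√(a_t³/μ).
So a_t = (μ t²/π²)^(1/3) = (3.986×10^5 × (23223.6)² / π²)^(1/3) = 27928 km.
Since a_t = (r₁ + r₂)/2, r₂ = 2a_t − r₁ = 2×27928 − 7515 = 48341 km.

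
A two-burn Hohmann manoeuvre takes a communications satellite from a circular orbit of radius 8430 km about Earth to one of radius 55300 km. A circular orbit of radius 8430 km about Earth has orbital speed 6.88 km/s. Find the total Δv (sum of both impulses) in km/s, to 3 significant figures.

From the circular-orbit relation v² = μ/r at r = 8430 km: μ = v²r = (6.88)² × 8430 = 3.99029×10^5 km³/s².
Transfer-ellipse semi-major axis a_t = (r₁ + r₂)/2 = (8430 + 55300)/2 = 31865 km.
Circular speed at r₁: v₁ = √(μ/r₁) = √(3.99029×10^5/8430) = 6.880 km/s.
On the transfer ellipse at r₁, vis-viva equation gives v_p = √[μ(2/r₁ − 1/a_t)] = 9.063 km/s.
First burn Δv₁ = |v_p − v₁| = 2.183 km/s.
At r₂, v₂ = √(μ/r₂) = 2.6862 km/s.
Transfer-orbit speed at r₂: v_a = √[μ(2/r₂ − 1/a_t)] = 1.3816 km/s.
Second burn Δv₂ = |v₂ − v_a| = 1.305 km/s.
Total Δv = Δv₁ + Δv₂ = 3.488 km/s.

Δv = 3.49 km/s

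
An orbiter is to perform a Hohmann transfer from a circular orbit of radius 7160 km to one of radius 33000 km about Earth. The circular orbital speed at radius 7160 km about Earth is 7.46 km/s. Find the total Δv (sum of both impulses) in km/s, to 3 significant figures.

From the circular-orbit relation v² = μ/r at r = 7160 km: μ = v²r = (7.46)² × 7160 = 3.98465×10^5 km³/s².
Transfer-ellipse semi-major axis a_t = (r₁ + r₂)/2 = (7160 + 33000)/2 = 20080 km.
Circular speed at r₁: v₁ = √(μ/r₁) = √(3.98465×10^5/7160) = 7.460 km/s.
On the transfer ellipse at r₁, vis-viva gives v_p = √[μ(2/r₁ − 1/a_t)] = 9.563 km/s.
First burn Δv₁ = |v_p − v₁| = 2.103 km/s.
At r₂, v₂ = √(μ/r₂) = 3.475 km/s.
Transfer-orbit speed at r₂: v_a = √[μ(2/r₂ − 1/a_t)] = 2.075 km/s.
Second burn Δv₂ = |v₂ − v_a| = 1.400 km/s.
Δv = Δv₁ + Δv₂ = 2.103 + 1.400 = 3.503 km/s.

Δv = 3.50 km/s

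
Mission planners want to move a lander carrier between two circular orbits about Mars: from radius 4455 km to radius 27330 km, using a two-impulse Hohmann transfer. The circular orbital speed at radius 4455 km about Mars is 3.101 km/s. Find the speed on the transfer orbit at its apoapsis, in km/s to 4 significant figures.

From the circular-orbit relation v² = μ/r at r = 4455 km: μ = v²r = (3.101)² × 4455 = 42840.2 km³/s².
Transfer-ellipse semi-major axis a_t = (r₁ + r₂)/2 = (4455 + 27330)/2 = 15892.5 km.
The apoapsis of the transfer ellipse is at r = 27330 km.
Applying v² = μ(2/r − 1/a_t): v = 0.6629 km/s.

v = 0.6629 km/s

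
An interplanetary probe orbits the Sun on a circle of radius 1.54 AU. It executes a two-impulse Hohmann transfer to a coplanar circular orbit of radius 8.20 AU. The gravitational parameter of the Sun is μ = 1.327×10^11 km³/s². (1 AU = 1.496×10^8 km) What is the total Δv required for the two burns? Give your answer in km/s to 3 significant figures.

In km: r₁ = 1.54 × 1.496×10^8 = 2.30384×10^8 km; r₂ = 8.20 × 1.496×10^8 = 1.22672×10^9 km.
Semi-major axis of the transfer orbit: a_t = (2.30384×10^8 + 1.22672×10^9)/2 = 7.28552×10^8 km.
At r₁ the circular-orbit speed is v₁ = √(μ/r₁) = 24.000 km/s.
On the transfer ellipse at r₁, vis-viva equation gives v_p = √[μ(2/r₁ − 1/a_t)] = 31.142 km/s.
First burn Δv₁ = |v_p − v₁| = 7.142 km/s.
At r₂, v₂ = √(μ/r₂) = 10.401 km/s.
Transfer-orbit speed at r₂: v_a = √[μ(2/r₂ − 1/a_t)] = 5.8487 km/s.
Second burn Δv₂ = |v₂ − v_a| = 4.552 km/s.
Δv = Δv₁ + Δv₂ = 7.142 + 4.552 = 11.69 km/s.

Δv = 11.7 km/s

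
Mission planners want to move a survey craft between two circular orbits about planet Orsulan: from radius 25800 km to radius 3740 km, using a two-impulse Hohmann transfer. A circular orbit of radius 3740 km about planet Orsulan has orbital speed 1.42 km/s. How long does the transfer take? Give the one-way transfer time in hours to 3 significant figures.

From the circular-orbit relation v² = μ/r at r = 3740 km: μ = v²r = (1.42)² × 3740 = 7541.34 km³/s².
The Hohmann ellipse has a_t = (r₁ + r₂)/2 = 14770 km.
By Kepler's third law the transfer-orbit period is T = 2π√(a_t³/μ), so t = T/2 = 64940 s.
Converting: 64940 s ÷ 3600 s/hour = 18.0 hours.

t = 18.0 hours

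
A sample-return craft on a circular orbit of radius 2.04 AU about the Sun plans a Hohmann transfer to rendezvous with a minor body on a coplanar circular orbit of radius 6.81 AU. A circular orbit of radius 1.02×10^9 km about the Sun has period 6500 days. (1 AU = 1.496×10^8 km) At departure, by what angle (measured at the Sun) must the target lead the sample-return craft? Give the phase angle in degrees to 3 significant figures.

φ = 85.7°

From Kepler's third law T² = 4π²r³/μ at r = 1.02×10^9 km, T = 6500 days = 6500 × 86400 s = 5.616×10^8 s: μ = 4π²r³/T² = 1.32833×10^11 km³/s².
In km: r₁ = 2.04 × 1.496×10^8 = 3.05184×10^8 km; r₂ = 6.81 × 1.496×10^8 = 1.018776×10^9 km.
Semi-major axis of the transfer orbit: a_t = (3.05184×10^8 + 1.018776×10^9)/2 = 6.6198×10^8 km.
The half-period of the transfer ellipse is t = π√(a_t³/μ) = 1.46813×10^8 s.
The target's mean motion on its circular orbit is ω₂ = √(μ/r₂³) = 1.12082×10^-8 rad/s.
Angle swept by the target during transfer: ω₂·t = 1.6455 rad = 94.28°.
Arrival is 180° from departure on the ellipse, so φ = 180° − 94.28° = 85.7°.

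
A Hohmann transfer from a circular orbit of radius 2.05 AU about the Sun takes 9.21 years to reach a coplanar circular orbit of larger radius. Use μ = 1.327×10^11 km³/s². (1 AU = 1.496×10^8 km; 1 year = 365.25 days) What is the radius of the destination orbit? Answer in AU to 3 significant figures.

In km: r₁ = 2.05 × 1.496×10^8 = 3.0668×10^8 km.
Transfer time t = 9.21 years × 365.25 × 86400 s = 2.90645496×10^8 s, and t = π√(a_t³/μ).
So a_t = (μ t²/π²)^(1/3) = (1.327×10^11 × (2.90645496×10^8)² / π²)^(1/3) = 1.0434×10^9 km.
Since a_t = (r₁ + r₂)/2, r₂ = 2a_t − r₁ = 2×1.0434×10^9 − 3.0668×10^8 = 1.78012×10^9 km.
In AU: r₂ = 1.78012×10^9 / 1.496×10^8 = 11.9 AU.

r₂ = 11.9 AU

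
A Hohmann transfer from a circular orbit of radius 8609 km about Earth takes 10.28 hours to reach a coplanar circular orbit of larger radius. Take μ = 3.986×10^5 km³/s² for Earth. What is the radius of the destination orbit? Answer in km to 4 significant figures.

Transfer time t = 10.28 hours = 37008 s, and t = π√(a_t³/μ).
So a_t = (μ t²/π²)^(1/3) = (3.986×10^5 × (37008)² / π²)^(1/3) = 38101.6 km.
Since a_t = (r₁ + r₂)/2, r₂ = 2a_t − r₁ = 2×38101.6 − 8609 = 67594.2 km.

r₂ = 67590 km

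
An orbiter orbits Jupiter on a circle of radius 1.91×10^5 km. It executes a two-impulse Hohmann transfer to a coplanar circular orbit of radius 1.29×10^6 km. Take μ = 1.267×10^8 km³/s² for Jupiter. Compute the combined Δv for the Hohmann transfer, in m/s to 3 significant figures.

Δv = 13100 m/s

Transfer-ellipse semi-major axis a_t = (r₁ + r₂)/2 = (1.910×10^5 + 1.290×10^6)/2 = 7.405×10^5 km.
Circular speed at r₁: v₁ = √(μ/r₁) = √(1.267×10^8/1.910×10^5) = 25.75560 km/s.
On the transfer ellipse at r₁, vis-viva equation gives v_p = √[μ(2/r₁ − 1/a_t)] = 33.99413 km/s.
First burn Δv₁ = |v_p − v₁| = 8.239 km/s.
Circular speed at r₂: v₂ = √(μ/r₂) = 9.910 km/s.
Transfer-orbit speed at r₂: v_a = √[μ(2/r₂ − 1/a_t)] = 5.033 km/s.
Second burn Δv₂ = |v₂ − v_a| = 4.877 km/s.
Total Δv = Δv₁ + Δv₂ = 13.12 km/s.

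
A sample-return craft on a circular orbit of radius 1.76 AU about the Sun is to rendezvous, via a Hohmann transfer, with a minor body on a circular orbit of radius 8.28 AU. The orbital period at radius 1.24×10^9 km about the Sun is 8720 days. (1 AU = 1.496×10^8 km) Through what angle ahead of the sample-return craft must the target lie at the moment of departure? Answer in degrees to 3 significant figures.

From Kepler's third law T² = 4π²r³/μ at r = 1.24×10^9 km, T = 8720 days = 8720 × 86400 s = 7.53408×10^8 s: μ = 4π²r³/T² = 1.32606×10^11 km³/s².
In km: r₁ = 1.76 × 1.496×10^8 = 2.63296×10^8 km; r₂ = 8.28 × 1.496×10^8 = 1.238688×10^9 km.
The Hohmann ellipse has a_t = (r₁ + r₂)/2 = 7.50992×10^8 km.
Transfer time t = π√(a_t³/μ) = 1.775×10^8 s.
Target angular speed ω₂ = √(μ/r₂³) = 8.353×10^-9 rad/s.
Angle swept by the target during transfer: ω₂·t = 1.483 rad = 84.97°.
The sample-return craft traverses 180° on the transfer ellipse, so the target must lead by 180° − 84.97° = 95.0°.

φ = 95.0°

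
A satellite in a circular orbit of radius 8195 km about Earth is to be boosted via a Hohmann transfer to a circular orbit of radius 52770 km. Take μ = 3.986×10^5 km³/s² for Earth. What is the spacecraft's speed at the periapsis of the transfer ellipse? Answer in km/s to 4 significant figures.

The Hohmann ellipse has a_t = (r₁ + r₂)/2 = 30482.5 km.
At periapsis, r = 8195 km.
Applying v² = μ(2/r − 1/a_t): v = 9.176 km/s.

v = 9.176 km/s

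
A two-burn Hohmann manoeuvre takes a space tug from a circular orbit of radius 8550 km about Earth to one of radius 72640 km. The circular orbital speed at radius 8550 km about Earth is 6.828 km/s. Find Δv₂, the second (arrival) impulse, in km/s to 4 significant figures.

From the circular-orbit relation v² = μ/r at r = 8550 km: μ = v²r = (6.828)² × 8550 = 3.98615×10^5 km³/s².
Transfer-ellipse semi-major axis a_t = (r₁ + r₂)/2 = (8550 + 72640)/2 = 40595 km.
Circular speed at r = 72640 km: v_c = √(μ/r) = 2.3425 km/s.
Vis-viva on the transfer ellipse at r = 72640 km gives v_t = √[μ(2/r − 1/a_t)] = 1.0751 km/s.
Δv₂ = |v_t − v_c| = |1.0751 − 2.3425| = 1.267 km/s.

Δv₂ = 1.267 km/s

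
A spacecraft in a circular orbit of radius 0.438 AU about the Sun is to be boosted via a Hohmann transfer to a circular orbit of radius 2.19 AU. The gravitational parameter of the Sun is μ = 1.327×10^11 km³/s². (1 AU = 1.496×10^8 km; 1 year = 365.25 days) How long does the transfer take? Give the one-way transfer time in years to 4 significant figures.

In km: r₁ = 0.438 × 1.496×10^8 = 6.55248×10^7 km; r₂ = 2.19 × 1.496×10^8 = 3.27624×10^8 km.
Transfer-ellipse semi-major axis a_t = (r₁ + r₂)/2 = (6.55248×10^7 + 3.27624×10^8)/2 = 1.965744×10^8 km.
By Kepler's third law the transfer-orbit period is T = 2π√(a_t³/μ), so t = T/2 = 2.377×10^7 s.
Converting: 2.377×10^7 s ÷ 3.15576×10^7 s/year (365.25 × 86400) = 0.7532 years.

t = 0.7532 years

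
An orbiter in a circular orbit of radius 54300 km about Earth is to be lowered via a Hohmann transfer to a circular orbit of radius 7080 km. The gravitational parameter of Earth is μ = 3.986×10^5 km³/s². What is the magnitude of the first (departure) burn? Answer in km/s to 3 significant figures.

Δv₁ = 1.41 km/s

The Hohmann ellipse has a_t = (r₁ + r₂)/2 = 30690 km.
Circular speed at r = 54300 km: v_c = √(μ/r) = 2.709 km/s.
Vis-viva on the transfer ellipse at r = 54300 km gives v_t = √[μ(2/r − 1/a_t)] = 1.301 km/s.
Δv₁ = |v_t − v_c| = |1.301 − 2.709| = 1.408 km/s.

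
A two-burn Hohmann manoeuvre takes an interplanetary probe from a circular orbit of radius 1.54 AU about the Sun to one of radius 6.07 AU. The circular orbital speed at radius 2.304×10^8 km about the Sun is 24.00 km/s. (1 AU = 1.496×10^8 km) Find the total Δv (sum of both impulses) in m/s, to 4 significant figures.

Δv = 10710 m/s

From the circular-orbit relation v² = μ/r at r = 2.304×10^8 km: μ = v²r = (24.00)² × 2.304×10^8 = 1.32710×10^11 km³/s².
In km: r₁ = 1.54 × 1.496×10^8 = 2.30384×10^8 km; r₂ = 6.07 × 1.496×10^8 = 9.08072×10^8 km.
Semi-major axis of the transfer orbit: a_t = (2.30384×10^8 + 9.08072×10^8)/2 = 5.69228×10^8 km.
At r₁ the circular-orbit speed is v₁ = √(μ/r₁) = 24.001 km/s.
On the transfer ellipse at r₁, vis-viva gives v_p = √[μ(2/r₁ − 1/a_t)] = 30.314 km/s.
First burn Δv₁ = |v_p − v₁| = 6.313 km/s.
Circular speed at r₂: v₂ = √(μ/r₂) = 12.089 km/s.
Transfer-orbit speed at r₂: v_a = √[μ(2/r₂ − 1/a_t)] = 7.6909 km/s.
Second burn Δv₂ = |v₂ − v_a| = 4.398 km/s.
Total Δv = Δv₁ + Δv₂ = 10.71 km/s.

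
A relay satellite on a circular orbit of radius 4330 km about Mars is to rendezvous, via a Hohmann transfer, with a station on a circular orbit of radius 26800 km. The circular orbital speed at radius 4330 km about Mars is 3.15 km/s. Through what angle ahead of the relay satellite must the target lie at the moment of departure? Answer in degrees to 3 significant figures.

φ = 100°

From the circular-orbit relation v² = μ/r at r = 4330 km: μ = v²r = (3.15)² × 4330 = 42964.4 km³/s².
Transfer-ellipse semi-major axis a_t = (r₁ + r₂)/2 = (4330 + 26800)/2 = 15565 km.
Transfer time t = π√(a_t³/μ) = 29432 s.
Target angular speed ω₂ = √(μ/r₂³) = 4.7245×10^-5 rad/s.
Angle swept by the target during transfer: ω₂·t = 1.3905 rad = 79.67°.
Arrival is 180° from departure on the ellipse, so φ = 180° − 79.67° = 100°.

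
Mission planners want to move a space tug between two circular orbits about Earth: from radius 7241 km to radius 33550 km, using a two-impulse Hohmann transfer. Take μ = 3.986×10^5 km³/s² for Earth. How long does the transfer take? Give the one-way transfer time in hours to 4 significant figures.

Transfer-ellipse semi-major axis a_t = (r₁ + r₂)/2 = (7241 + 33550)/2 = 20395.5 km.
Transfer time t = π√(a_t³/μ) = π√((20395.5)³ / 3.986×10^5) = 14494 s.
Converting: 14494 s ÷ 3600 s/hour = 4.026 hours.

t = 4.026 hours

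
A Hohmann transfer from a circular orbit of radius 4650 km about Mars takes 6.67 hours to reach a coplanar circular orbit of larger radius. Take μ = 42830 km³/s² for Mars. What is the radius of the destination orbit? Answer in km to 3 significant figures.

Transfer time t = 6.67 hours = 24012 s, and t = π√(a_t³/μ).
So a_t = (μ t²/π²)^(1/3) = (42830 × (24012)² / π²)^(1/3) = 13576 km.
Since a_t = (r₁ + r₂)/2, r₂ = 2a_t − r₁ = 2×13576 − 4650 = 22502 km.

r₂ = 22500 km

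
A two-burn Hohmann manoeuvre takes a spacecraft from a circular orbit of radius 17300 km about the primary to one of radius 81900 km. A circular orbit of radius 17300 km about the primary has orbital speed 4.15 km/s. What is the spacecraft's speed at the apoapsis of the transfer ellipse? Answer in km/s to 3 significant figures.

v = 1.13 km/s

From the circular-orbit relation v² = μ/r at r = 17300 km: μ = v²r = (4.15)² × 17300 = 2.97949×10^5 km³/s².
The Hohmann ellipse has a_t = (r₁ + r₂)/2 = 49600 km.
The apoapsis of the transfer ellipse is at r = 81900 km.
Vis-viva: v = √[μ(2/r − 1/a_t)] = √[2.97949×10^5 × (2/81900 − 1/49600)] = 1.126 km/s.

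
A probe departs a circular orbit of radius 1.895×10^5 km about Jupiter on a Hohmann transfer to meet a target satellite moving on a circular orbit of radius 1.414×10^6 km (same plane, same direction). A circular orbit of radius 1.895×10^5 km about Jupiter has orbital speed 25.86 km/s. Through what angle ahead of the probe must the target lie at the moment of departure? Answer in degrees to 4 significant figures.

φ = 103.1°

From the circular-orbit relation v² = μ/r at r = 1.895×10^5 km: μ = v²r = (25.86)² × 1.895×10^5 = 1.26726×10^8 km³/s².
The Hohmann ellipse has a_t = (r₁ + r₂)/2 = 8.0175×10^5 km.
Transfer time t = π√(a_t³/μ) = 2.003435×10^5 s.
Target angular speed ω₂ = √(μ/r₂³) = 6.695130×10^-6 rad/s.
Angle swept by the target during transfer: ω₂·t = 1.341326 rad = 76.852°.
Arrival is 180° from departure on the ellipse, so φ = 180° − 76.852° = 103.1°.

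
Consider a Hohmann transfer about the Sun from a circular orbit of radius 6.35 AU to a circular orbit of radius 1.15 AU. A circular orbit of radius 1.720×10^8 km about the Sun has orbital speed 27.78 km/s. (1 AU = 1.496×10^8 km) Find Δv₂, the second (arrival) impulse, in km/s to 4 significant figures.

Δv₂ = 8.369 km/s

From the circular-orbit relation v² = μ/r at r = 1.720×10^8 km: μ = v²r = (27.78)² × 1.720×10^8 = 1.32737×10^11 km³/s².
In km: r₁ = 6.35 × 1.496×10^8 = 9.4996×10^8 km; r₂ = 1.15 × 1.496×10^8 = 1.7204×10^8 km.
The Hohmann ellipse has a_t = (r₁ + r₂)/2 = 5.610×10^8 km.
Circular speed at r = 1.7204×10^8 km: v_c = √(μ/r) = 27.7768 km/s.
Vis-viva on the transfer ellipse at r = 1.7204×10^8 km gives v_t = √[μ(2/r − 1/a_t)] = 36.1454 km/s.
Δv₂ = |v_t − v_c| = |36.1454 − 27.7768| = 8.369 km/s.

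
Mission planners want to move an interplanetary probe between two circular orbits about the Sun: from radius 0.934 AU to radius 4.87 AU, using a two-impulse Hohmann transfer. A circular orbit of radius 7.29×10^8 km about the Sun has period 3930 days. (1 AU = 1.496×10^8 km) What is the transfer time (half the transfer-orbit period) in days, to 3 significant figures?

t = 903 days

From Kepler's third law T² = 4π²r³/μ at r = 7.29×10^8 km, T = 3930 days = 3930 × 86400 s = 3.39552×10^8 s: μ = 4π²r³/T² = 1.32657×10^11 km³/s².
In km: r₁ = 0.934 × 1.496×10^8 = 1.397264×10^8 km; r₂ = 4.87 × 1.496×10^8 = 7.28552×10^8 km.
Semi-major axis of the transfer orbit: a_t = (1.397264×10^8 + 7.28552×10^8)/2 = 4.341392×10^8 km.
Half the transfer-orbit period gives t = π√(a_t³/μ) = 7.802×10^7 s.
Converting: 7.802×10^7 s ÷ 86400 s/day = 903 days.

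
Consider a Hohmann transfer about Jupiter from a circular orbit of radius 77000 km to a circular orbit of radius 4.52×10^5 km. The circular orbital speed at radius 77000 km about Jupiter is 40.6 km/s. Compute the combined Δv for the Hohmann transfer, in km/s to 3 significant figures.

From the circular-orbit relation v² = μ/r at r = 77000 km: μ = v²r = (40.6)² × 77000 = 1.26924×10^8 km³/s².
Transfer-ellipse semi-major axis a_t = (r₁ + r₂)/2 = (77000 + 4.520×10^5)/2 = 2.645×10^5 km.
At r₁ the circular-orbit speed is v₁ = √(μ/r₁) = 40.60 km/s.
Transfer-orbit speed at r₁ (vis-viva equation): v_p = √[μ(2/r₁ − 1/a_t)] = 53.07 km/s.
First burn Δv₁ = |v_p − v₁| = 12.47 km/s.
At r₂, v₂ = √(μ/r₂) = 16.757 km/s.
Transfer-orbit speed at r₂: v_a = √[μ(2/r₂ − 1/a_t)] = 9.0414 km/s.
Second burn Δv₂ = |v₂ − v_a| = 7.716 km/s.
Δv = Δv₁ + Δv₂ = 12.47 + 7.716 = 20.19 km/s.

Δv = 20.2 km/s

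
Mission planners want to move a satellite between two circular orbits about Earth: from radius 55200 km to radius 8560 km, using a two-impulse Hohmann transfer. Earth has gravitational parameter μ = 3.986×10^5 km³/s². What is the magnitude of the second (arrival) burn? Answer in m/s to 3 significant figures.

Transfer-ellipse semi-major axis a_t = (r₁ + r₂)/2 = (55200 + 8560)/2 = 31880 km.
Circular speed at r = 8560 km: v_c = √(μ/r) = 6.824 km/s.
Transfer-orbit speed at the same r (vis-viva, a = a_t): v_t = √[μ(2/r − 1/a_t)] = 8.979 km/s.
Δv₂ = |v_t − v_c| = |8.979 − 6.824| = 2.155 km/s.

Δv₂ = 2160 m/s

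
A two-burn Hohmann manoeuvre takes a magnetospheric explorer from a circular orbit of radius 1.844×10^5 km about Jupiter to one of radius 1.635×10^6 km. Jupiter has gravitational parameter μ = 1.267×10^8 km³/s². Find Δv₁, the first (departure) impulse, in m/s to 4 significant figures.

Δv₁ = 8929 m/s

Semi-major axis of the transfer orbit: a_t = (1.844×10^5 + 1.635×10^6)/2 = 9.097×10^5 km.
On the circular orbit at r = 1.844×10^5 km, v_c = √(μ/r) = 26.212 km/s.
Vis-viva on the transfer ellipse at r = 1.844×10^5 km gives v_t = √[μ(2/r − 1/a_t)] = 35.141 km/s.
Δv₁ = |v_t − v_c| = |35.141 − 26.212| = 8.929 km/s.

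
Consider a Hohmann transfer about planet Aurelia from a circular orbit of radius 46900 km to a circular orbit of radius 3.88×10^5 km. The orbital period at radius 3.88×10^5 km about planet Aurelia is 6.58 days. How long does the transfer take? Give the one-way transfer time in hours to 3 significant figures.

From Kepler's third law T² = 4π²r³/μ at r = 3.88×10^5 km, T = 6.58 days = 6.58 × 86400 s = 5.68512×10^5 s: μ = 4π²r³/T² = 7.13470×10^6 km³/s².
The Hohmann ellipse has a_t = (r₁ + r₂)/2 = 2.1745×10^5 km.
Transfer time t = π√(a_t³/μ) = π√((2.1745×10^5)³ / 7.13470×10^6) = 1.193×10^5 s.
Converting: 1.193×10^5 s ÷ 3600 s/hour = 33.1 hours.

t = 33.1 hours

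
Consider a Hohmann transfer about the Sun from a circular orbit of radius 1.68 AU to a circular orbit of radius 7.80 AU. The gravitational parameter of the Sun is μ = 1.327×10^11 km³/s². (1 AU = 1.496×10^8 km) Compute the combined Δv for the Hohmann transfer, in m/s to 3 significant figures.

Δv = 10800 m/s

In km: r₁ = 1.68 × 1.496×10^8 = 2.51328×10^8 km; r₂ = 7.80 × 1.496×10^8 = 1.16688×10^9 km.
Transfer-ellipse semi-major axis a_t = (r₁ + r₂)/2 = (2.51328×10^8 + 1.16688×10^9)/2 = 7.09104×10^8 km.
At r₁ the circular-orbit speed is v₁ = √(μ/r₁) = 22.978 km/s.
Transfer-orbit speed at r₁ (vis-viva equation): v_p = √[μ(2/r₁ − 1/a_t)] = 29.476 km/s.
First burn Δv₁ = |v_p − v₁| = 6.498 km/s.
Circular speed at r₂: v₂ = √(μ/r₂) = 10.664 km/s.
Transfer-orbit speed at r₂: v_a = √[μ(2/r₂ − 1/a_t)] = 6.3487 km/s.
Second burn Δv₂ = |v₂ − v_a| = 4.315 km/s.
Total Δv = Δv₁ + Δv₂ = 10.81 km/s.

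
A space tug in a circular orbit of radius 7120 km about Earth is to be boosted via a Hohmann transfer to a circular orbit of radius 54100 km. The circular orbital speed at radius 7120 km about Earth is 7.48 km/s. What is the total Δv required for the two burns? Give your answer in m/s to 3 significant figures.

Δv = 3870 m/s

From the circular-orbit relation v² = μ/r at r = 7120 km: μ = v²r = (7.48)² × 7120 = 3.98367×10^5 km³/s².
The Hohmann ellipse has a_t = (r₁ + r₂)/2 = 30610 km.
At r₁ the circular-orbit speed is v₁ = √(μ/r₁) = 7.480 km/s.
Transfer-orbit speed at r₁ (vis-viva): v_p = √[μ(2/r₁ − 1/a_t)] = 9.944 km/s.
First burn Δv₁ = |v_p − v₁| = 2.464 km/s.
At r₂, v₂ = √(μ/r₂) = 2.714 km/s.
Transfer-orbit speed at r₂: v_a = √[μ(2/r₂ − 1/a_t)] = 1.309 km/s.
Second burn Δv₂ = |v₂ − v_a| = 1.405 km/s.
Total Δv = Δv₁ + Δv₂ = 3.869 km/s.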